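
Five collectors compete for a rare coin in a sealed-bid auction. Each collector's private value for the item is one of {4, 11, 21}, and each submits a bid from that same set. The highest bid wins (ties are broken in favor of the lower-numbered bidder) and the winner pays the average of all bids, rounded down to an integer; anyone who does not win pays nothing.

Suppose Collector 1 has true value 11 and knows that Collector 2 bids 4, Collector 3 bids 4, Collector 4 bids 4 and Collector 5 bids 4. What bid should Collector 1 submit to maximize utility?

4

Bid 4: wins, pays 4, utility 11 - 4 = 7.
Bid 11: wins, pays 5, utility 11 - 5 = 6.
Bid 21: wins, pays 7, utility 11 - 7 = 4.
The best choice is 4 with utility 7.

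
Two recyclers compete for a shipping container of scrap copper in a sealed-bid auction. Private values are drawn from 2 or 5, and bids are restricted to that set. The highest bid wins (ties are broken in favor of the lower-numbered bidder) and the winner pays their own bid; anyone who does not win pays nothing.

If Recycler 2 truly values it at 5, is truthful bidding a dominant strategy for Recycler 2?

Check each profile of the others' bids and compare truth against every alternative bid.
Others bid (2): truth gives 0, best alternative gives 0.
Others bid (5): truth gives 0, best alternative gives 0.
In every case the truthful bid is at least as good as any alternative, so it is a dominant strategy.

Yes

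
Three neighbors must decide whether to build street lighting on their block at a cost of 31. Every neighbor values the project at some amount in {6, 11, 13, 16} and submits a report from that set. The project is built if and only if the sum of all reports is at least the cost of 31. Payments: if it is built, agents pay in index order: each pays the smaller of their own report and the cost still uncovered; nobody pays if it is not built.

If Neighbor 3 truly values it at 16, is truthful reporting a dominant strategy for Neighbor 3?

Yes

Check each profile of the others' reports and compare truth against every alternative report.
Others report (6, 11): truth gives 2, best alternative gives 0.
Others report (11, 6): truth gives 2, best alternative gives 0.
Others report (16, 16): truth gives 16, best alternative gives 16.
Others report (13, 16): truth gives 14, best alternative gives 14.
Others report (16, 13): truth gives 14, best alternative gives 14.
Others report (11, 16): truth gives 12, best alternative gives 12.
(Remaining 10 profiles checked similarly; truth is weakly best in each.)
In every case the truthful report is at least as good as any alternative, so it is a dominant strategy.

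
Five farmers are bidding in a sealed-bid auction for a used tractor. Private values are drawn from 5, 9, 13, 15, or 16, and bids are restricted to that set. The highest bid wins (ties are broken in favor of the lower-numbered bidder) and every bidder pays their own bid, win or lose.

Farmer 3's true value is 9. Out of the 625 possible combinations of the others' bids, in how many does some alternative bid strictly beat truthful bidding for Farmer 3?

621

Others bid (5, 5, 5, 13): truth gives -9; bid 13 gives -4 > -9. Violating.
Others bid (5, 5, 5, 15): truth gives -9; bid 5 gives -5 > -9. Violating.
Others bid (5, 5, 5, 16): truth gives -9; bid 5 gives -5 > -9. Violating.
Others bid (5, 5, 9, 13): truth gives -9; bid 13 gives -4 > -9. Violating.
Others bid (5, 5, 5, 5): truth gives 0; no alternative beats it.
Others bid (5, 5, 5, 9): truth gives 0; no alternative beats it.
(Checking all 625 profiles: 621 have a profitable deviation, 4 do not.)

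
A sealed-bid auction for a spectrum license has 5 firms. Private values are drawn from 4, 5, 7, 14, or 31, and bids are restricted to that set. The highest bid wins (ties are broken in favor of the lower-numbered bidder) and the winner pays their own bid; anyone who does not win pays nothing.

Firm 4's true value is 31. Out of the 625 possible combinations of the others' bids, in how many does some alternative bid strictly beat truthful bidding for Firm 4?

108

Others bid (4, 4, 4, 4): truth gives 0; bid 5 gives 26 > 0. Violating.
Others bid (4, 4, 4, 5): truth gives 0; bid 5 gives 26 > 0. Violating.
Others bid (4, 4, 4, 7): truth gives 0; bid 7 gives 24 > 0. Violating.
Others bid (4, 4, 4, 14): truth gives 0; bid 14 gives 17 > 0. Violating.
Others bid (4, 4, 4, 31): truth gives 0; no alternative beats it.
Others bid (4, 4, 5, 31): truth gives 0; no alternative beats it.
(Checking all 625 profiles: 108 have a profitable deviation, 517 do not.)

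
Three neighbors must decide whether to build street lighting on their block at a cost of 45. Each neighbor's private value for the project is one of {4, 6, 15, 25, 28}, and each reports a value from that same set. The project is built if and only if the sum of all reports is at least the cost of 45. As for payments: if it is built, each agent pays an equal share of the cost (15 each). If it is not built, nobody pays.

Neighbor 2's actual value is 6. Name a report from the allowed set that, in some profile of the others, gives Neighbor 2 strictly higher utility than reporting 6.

4

Suppose Neighbor 1 reports 15 and Neighbor 3 reports 25.
Report 6: project built, pays 15, utility 6 - 15 = -9.
Report 4: project not built, utility 0.
So reporting 4 beats truth here (0 > -9).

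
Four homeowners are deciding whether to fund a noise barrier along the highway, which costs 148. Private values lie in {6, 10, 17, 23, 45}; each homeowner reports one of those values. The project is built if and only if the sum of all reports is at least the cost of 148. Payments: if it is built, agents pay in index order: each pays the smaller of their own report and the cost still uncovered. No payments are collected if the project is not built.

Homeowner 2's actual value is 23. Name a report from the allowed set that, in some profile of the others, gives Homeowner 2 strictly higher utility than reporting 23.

17

Suppose Homeowner 1 reports 45, Homeowner 3 reports 45 and Homeowner 4 reports 45.
Report 23: project built, pays 23, utility 23 - 23 = 0.
Report 17: project built, pays 17, utility 23 - 17 = 6.
So reporting 17 beats truth here (6 > 0).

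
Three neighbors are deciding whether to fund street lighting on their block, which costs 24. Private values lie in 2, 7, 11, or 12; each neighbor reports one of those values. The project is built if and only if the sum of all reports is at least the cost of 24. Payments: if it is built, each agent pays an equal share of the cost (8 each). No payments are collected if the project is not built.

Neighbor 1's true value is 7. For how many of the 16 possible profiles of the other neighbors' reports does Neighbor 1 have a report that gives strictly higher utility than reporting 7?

4

Others report (7, 11): truth gives -1; report 2 gives 0 > -1. Violating.
Others report (7, 12): truth gives -1; report 2 gives 0 > -1. Violating.
Others report (11, 7): truth gives -1; report 2 gives 0 > -1. Violating.
Others report (12, 7): truth gives -1; report 2 gives 0 > -1. Violating.
Others report (2, 2): truth gives 0; no alternative beats it.
Others report (2, 7): truth gives 0; no alternative beats it.
(Checking all 16 profiles: 4 have a profitable deviation, 12 do not.)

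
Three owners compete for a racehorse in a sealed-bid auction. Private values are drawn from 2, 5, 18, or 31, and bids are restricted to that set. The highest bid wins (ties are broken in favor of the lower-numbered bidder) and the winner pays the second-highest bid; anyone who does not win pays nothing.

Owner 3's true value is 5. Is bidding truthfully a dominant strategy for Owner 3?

Check each profile of the others' bids and compare truth against every alternative bid.
Others bid (2, 2): truth gives 3, best alternative gives 3.
Others bid (2, 5): truth gives 0, best alternative gives 0.
Others bid (2, 18): truth gives 0, best alternative gives 0.
Others bid (2, 31): truth gives 0, best alternative gives 0.
Others bid (5, 2): truth gives 0, best alternative gives 0.
Others bid (5, 5): truth gives 0, best alternative gives 0.
(Remaining 10 profiles checked similarly; truth is weakly best in each.)
In every case the truthful bid is at least as good as any alternative, so it is a dominant strategy.

Yes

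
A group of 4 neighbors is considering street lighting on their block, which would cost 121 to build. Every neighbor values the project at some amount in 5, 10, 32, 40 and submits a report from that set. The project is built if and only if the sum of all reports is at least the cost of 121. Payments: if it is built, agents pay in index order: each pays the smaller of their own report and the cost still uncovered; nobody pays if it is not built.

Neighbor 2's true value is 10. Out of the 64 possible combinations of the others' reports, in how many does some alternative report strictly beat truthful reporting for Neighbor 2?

Others report (40, 40, 40): truth gives 0; report 5 gives 5 > 0. Violating.
Others report (5, 5, 5): truth gives 0; no alternative beats it.
Others report (5, 5, 10): truth gives 0; no alternative beats it.
(Checking all 64 profiles: 1 has a profitable deviation, 63 do not.)

1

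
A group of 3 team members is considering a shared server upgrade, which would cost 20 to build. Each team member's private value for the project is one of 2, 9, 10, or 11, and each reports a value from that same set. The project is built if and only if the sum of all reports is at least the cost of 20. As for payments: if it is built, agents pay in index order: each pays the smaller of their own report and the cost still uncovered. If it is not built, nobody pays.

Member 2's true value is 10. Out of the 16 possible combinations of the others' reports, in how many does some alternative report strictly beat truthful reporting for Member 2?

Others report (2, 9): truth gives 0; report 9 gives 1 > 0. Violating.
Others report (2, 10): truth gives 0; report 9 gives 1 > 0. Violating.
Others report (2, 11): truth gives 0; report 9 gives 1 > 0. Violating.
Others report (9, 2): truth gives 0; report 9 gives 1 > 0. Violating.
Others report (2, 2): truth gives 0; no alternative beats it.
Others report (11, 2): truth gives 1; no alternative beats it.
(Checking all 16 profiles: 14 have a profitable deviation, 2 do not.)

14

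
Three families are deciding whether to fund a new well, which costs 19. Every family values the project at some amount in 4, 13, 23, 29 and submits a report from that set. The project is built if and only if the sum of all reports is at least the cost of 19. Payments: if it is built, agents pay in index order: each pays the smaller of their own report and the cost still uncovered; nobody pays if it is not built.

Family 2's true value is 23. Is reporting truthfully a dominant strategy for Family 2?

Consider the case where Family 1 reports 4 and Family 3 reports 4.
Truthful report 23: project built, pays 15, utility 23 - 15 = 8.
Report 13 instead: project built, pays 13, utility 23 - 13 = 10.
Since 10 > 8, reporting 13 is strictly better here, so truthful reporting is not dominant.

No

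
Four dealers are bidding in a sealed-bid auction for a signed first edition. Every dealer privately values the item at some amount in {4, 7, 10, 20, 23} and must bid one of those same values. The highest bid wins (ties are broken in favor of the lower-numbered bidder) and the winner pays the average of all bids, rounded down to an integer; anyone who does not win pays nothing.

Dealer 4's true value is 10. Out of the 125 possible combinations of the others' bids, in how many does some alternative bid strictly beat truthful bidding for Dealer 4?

4

Others bid (4, 4, 4): truth gives 5; bid 7 gives 6 > 5. Violating.
Others bid (4, 4, 10): truth gives 0; bid 20 gives 1 > 0. Violating.
Others bid (4, 10, 4): truth gives 0; bid 20 gives 1 > 0. Violating.
Others bid (10, 4, 4): truth gives 0; bid 20 gives 1 > 0. Violating.
Others bid (4, 4, 7): truth gives 4; no alternative beats it.
Others bid (4, 4, 20): truth gives 0; no alternative beats it.
(Checking all 125 profiles: 4 have a profitable deviation, 121 do not.)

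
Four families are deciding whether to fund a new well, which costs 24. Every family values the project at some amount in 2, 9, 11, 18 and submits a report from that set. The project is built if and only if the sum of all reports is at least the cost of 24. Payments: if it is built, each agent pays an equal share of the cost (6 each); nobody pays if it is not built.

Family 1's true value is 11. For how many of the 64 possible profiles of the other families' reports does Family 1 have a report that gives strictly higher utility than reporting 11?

Others report (2, 2, 2): truth gives 0; report 18 gives 5 > 0. Violating.
Others report (2, 2, 9): truth gives 5; no alternative beats it.
Others report (2, 2, 11): truth gives 5; no alternative beats it.
(Checking all 64 profiles: 1 has a profitable deviation, 63 do not.)

1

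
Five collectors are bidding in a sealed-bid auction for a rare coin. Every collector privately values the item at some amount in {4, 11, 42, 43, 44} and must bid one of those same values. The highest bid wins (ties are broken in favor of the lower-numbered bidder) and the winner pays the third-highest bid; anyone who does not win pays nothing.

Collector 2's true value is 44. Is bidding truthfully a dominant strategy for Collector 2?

Check each profile of the others' bids and compare truth against every alternative bid.
Others bid (4, 4, 4, 44): truth gives 40, best alternative gives 0.
Others bid (4, 4, 44, 4): truth gives 40, best alternative gives 0.
Others bid (4, 44, 4, 4): truth gives 40, best alternative gives 0.
Others bid (43, 4, 4, 4): truth gives 40, best alternative gives 0.
Others bid (4, 4, 11, 44): truth gives 33, best alternative gives 0.
Others bid (4, 4, 44, 11): truth gives 33, best alternative gives 0.
(Remaining 619 profiles checked similarly; truth is weakly best in each.)
In every case the truthful bid is at least as good as any alternative, so it is a dominant strategy.

Yes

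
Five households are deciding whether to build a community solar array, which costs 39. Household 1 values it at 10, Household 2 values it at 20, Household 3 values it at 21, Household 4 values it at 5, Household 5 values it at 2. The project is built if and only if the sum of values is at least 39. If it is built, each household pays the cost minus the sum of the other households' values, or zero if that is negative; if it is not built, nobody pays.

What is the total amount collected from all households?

3

Total value 58 ≥ cost 39, so it is built.
Household 1: others sum to 48; max(0, 39 - 48) = 0.
Household 2: others sum to 38; max(0, 39 - 38) = 1.
Household 3: others sum to 37; max(0, 39 - 37) = 2.
Household 4: others sum to 53; max(0, 39 - 53) = 0.
Household 5: others sum to 56; max(0, 39 - 56) = 0.
Total collected = 0 + 1 + 2 + 0 + 0 = 3.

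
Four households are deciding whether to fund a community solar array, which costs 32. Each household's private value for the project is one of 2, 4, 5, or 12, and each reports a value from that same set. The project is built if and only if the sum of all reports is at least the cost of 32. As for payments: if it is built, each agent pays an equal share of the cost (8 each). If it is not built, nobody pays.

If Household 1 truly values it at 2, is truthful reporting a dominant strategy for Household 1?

Yes

Check each profile of the others' reports and compare truth against every alternative report.
Others report (4, 12, 12): truth gives 0, best alternative gives -6.
Others report (5, 12, 12): truth gives 0, best alternative gives -6.
Others report (12, 4, 12): truth gives 0, best alternative gives -6.
Others report (12, 5, 12): truth gives 0, best alternative gives -6.
Others report (12, 12, 4): truth gives 0, best alternative gives -6.
Others report (12, 12, 5): truth gives 0, best alternative gives -6.
(Remaining 58 profiles checked similarly; truth is weakly best in each.)
In every case the truthful report is at least as good as any alternative, so it is a dominant strategy.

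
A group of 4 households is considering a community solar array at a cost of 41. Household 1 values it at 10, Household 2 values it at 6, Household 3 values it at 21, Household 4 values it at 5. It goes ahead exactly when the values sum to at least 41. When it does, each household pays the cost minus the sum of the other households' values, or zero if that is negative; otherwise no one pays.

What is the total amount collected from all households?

Total value 42 ≥ cost 41, so it is built.
Household 1: others sum to 32; max(0, 41 - 32) = 9.
Household 2: others sum to 36; max(0, 41 - 36) = 5.
Household 3: others sum to 21; max(0, 41 - 21) = 20.
Household 4: others sum to 37; max(0, 41 - 37) = 4.
Total collected = 9 + 5 + 20 + 4 = 38.

38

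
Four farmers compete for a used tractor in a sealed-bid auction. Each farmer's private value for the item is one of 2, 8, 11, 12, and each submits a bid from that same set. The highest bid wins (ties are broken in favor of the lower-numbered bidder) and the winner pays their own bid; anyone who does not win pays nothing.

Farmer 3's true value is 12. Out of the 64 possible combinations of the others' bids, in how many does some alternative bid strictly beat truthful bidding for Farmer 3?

Others bid (2, 2, 2): truth gives 0; bid 8 gives 4 > 0. Violating.
Others bid (2, 2, 8): truth gives 0; bid 8 gives 4 > 0. Violating.
Others bid (2, 2, 11): truth gives 0; bid 11 gives 1 > 0. Violating.
Others bid (2, 8, 2): truth gives 0; bid 11 gives 1 > 0. Violating.
Others bid (2, 2, 12): truth gives 0; no alternative beats it.
Others bid (2, 8, 12): truth gives 0; no alternative beats it.
(Checking all 64 profiles: 12 have a profitable deviation, 52 do not.)

12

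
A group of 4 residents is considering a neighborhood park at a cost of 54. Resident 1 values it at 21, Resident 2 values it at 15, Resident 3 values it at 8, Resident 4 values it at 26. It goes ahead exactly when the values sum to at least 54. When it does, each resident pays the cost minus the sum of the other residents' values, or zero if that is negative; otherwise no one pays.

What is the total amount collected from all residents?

15

Total value 70 ≥ cost 54, so it is built.
Resident 1: others sum to 49; max(0, 54 - 49) = 5.
Resident 2: others sum to 55; max(0, 54 - 55) = 0.
Resident 3: others sum to 62; max(0, 54 - 62) = 0.
Resident 4: others sum to 44; max(0, 54 - 44) = 10.
Total collected = 5 + 0 + 0 + 10 = 15.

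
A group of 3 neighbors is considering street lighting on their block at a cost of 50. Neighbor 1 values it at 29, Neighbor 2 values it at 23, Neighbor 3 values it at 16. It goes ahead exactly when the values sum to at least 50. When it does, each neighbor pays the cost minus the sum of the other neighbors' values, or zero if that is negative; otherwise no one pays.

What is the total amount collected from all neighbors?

16

Total value 68 ≥ cost 50, so it is built.
Neighbor 1: others sum to 39; max(0, 50 - 39) = 11.
Neighbor 2: others sum to 45; max(0, 50 - 45) = 5.
Neighbor 3: others sum to 52; max(0, 50 - 52) = 0.
Total collected = 11 + 5 + 0 = 16.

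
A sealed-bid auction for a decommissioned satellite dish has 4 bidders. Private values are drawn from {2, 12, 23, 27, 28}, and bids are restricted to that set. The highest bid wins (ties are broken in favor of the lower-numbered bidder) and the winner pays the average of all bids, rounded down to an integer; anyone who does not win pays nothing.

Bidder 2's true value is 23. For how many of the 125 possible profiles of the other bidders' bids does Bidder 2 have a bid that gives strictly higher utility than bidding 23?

60

Others bid (2, 2, 2): truth gives 16; bid 12 gives 19 > 16. Violating.
Others bid (2, 2, 12): truth gives 14; bid 12 gives 16 > 14. Violating.
Others bid (2, 2, 27): truth gives 0; bid 27 gives 9 > 0. Violating.
Others bid (2, 2, 28): truth gives 0; bid 28 gives 8 > 0. Violating.
Others bid (2, 2, 23): truth gives 11; no alternative beats it.
Others bid (2, 12, 23): truth gives 8; no alternative beats it.
(Checking all 125 profiles: 60 have a profitable deviation, 65 do not.)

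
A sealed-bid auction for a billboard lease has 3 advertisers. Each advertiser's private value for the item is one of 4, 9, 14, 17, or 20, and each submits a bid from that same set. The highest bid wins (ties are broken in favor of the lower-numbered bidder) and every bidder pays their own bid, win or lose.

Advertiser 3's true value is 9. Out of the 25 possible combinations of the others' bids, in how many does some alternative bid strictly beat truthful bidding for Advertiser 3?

24

Others bid (4, 9): truth gives -9; bid 4 gives -4 > -9. Violating.
Others bid (4, 14): truth gives -9; bid 4 gives -4 > -9. Violating.
Others bid (4, 17): truth gives -9; bid 4 gives -4 > -9. Violating.
Others bid (4, 20): truth gives -9; bid 4 gives -4 > -9. Violating.
Others bid (4, 4): truth gives 0; no alternative beats it.
(Checking all 25 profiles: 24 have a profitable deviation, 1 does not.)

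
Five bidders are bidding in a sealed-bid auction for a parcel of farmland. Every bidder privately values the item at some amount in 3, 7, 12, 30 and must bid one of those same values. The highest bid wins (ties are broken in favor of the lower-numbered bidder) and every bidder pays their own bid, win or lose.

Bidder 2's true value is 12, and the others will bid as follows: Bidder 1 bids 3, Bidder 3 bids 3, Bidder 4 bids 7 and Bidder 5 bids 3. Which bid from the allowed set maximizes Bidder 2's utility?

7

Bid 3: loses but pays 3, utility -3.
Bid 7: wins, pays 7, utility 12 - 7 = 5.
Bid 12: wins, pays 12, utility 12 - 12 = 0.
Bid 30: wins, pays 30, utility 12 - 30 = -18.
The best choice is 7 with utility 5.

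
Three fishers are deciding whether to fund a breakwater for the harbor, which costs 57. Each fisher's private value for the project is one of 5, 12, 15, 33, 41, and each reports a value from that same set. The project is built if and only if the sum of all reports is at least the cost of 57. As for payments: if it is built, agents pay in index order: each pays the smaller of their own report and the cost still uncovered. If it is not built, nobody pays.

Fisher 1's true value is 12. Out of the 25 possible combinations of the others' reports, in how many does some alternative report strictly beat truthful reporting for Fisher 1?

8

Others report (12, 41): truth gives 0; report 5 gives 7 > 0. Violating.
Others report (15, 41): truth gives 0; report 5 gives 7 > 0. Violating.
Others report (33, 33): truth gives 0; report 5 gives 7 > 0. Violating.
Others report (33, 41): truth gives 0; report 5 gives 7 > 0. Violating.
Others report (5, 5): truth gives 0; no alternative beats it.
Others report (5, 12): truth gives 0; no alternative beats it.
(Checking all 25 profiles: 8 have a profitable deviation, 17 do not.)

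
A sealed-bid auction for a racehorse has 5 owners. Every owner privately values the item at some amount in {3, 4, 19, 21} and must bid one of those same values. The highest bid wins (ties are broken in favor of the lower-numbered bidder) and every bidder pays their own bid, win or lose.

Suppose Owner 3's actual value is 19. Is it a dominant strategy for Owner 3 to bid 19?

No

Consider the case where Owner 1 bids 3, Owner 2 bids 3, Owner 4 bids 3 and Owner 5 bids 3.
Truthful bid 19: wins, pays 19, utility 19 - 19 = 0.
Bid 4 instead: wins, pays 4, utility 19 - 4 = 15.
Since 15 > 0, bidding 4 is strictly better here, so truthful bidding is not dominant.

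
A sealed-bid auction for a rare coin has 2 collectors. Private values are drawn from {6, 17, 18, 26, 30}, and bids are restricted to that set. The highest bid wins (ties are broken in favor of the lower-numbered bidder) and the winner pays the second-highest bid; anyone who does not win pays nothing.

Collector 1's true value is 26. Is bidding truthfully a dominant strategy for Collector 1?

Check each profile of the others' bids and compare truth against every alternative bid.
Others bid (6): truth gives 20, best alternative gives 20.
Others bid (17): truth gives 9, best alternative gives 9.
Others bid (18): truth gives 8, best alternative gives 8.
Others bid (26): truth gives 0, best alternative gives 0.
Others bid (30): truth gives 0, best alternative gives 0.
In every case the truthful bid is at least as good as any alternative, so it is a dominant strategy.

Yes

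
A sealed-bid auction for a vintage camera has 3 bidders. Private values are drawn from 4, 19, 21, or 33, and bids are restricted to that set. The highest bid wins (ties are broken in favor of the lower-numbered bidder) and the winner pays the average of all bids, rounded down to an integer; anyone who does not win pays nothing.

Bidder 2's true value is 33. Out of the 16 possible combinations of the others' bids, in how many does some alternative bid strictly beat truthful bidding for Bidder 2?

Others bid (4, 4): truth gives 20; bid 19 gives 24 > 20. Violating.
Others bid (4, 19): truth gives 15; bid 19 gives 19 > 15. Violating.
Others bid (4, 21): truth gives 14; bid 21 gives 18 > 14. Violating.
Others bid (19, 4): truth gives 15; bid 21 gives 19 > 15. Violating.
Others bid (4, 33): truth gives 10; no alternative beats it.
Others bid (19, 33): truth gives 5; no alternative beats it.
(Checking all 16 profiles: 6 have a profitable deviation, 10 do not.)

6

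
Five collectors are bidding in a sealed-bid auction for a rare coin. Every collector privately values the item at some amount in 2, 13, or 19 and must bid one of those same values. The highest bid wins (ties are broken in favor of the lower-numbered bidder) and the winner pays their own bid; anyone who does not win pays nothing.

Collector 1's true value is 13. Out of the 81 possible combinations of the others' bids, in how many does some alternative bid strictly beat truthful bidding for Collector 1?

Others bid (2, 2, 2, 2): truth gives 0; bid 2 gives 11 > 0. Violating.
Others bid (2, 2, 2, 13): truth gives 0; no alternative beats it.
Others bid (2, 2, 2, 19): truth gives 0; no alternative beats it.
(Checking all 81 profiles: 1 has a profitable deviation, 80 do not.)

1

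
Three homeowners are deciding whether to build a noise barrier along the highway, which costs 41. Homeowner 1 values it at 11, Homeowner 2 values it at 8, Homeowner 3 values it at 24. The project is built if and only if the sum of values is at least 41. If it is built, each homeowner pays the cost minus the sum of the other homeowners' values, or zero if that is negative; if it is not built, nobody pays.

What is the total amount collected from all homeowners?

Total value 43 ≥ cost 41, so it is built.
Homeowner 1: others sum to 32; max(0, 41 - 32) = 9.
Homeowner 2: others sum to 35; max(0, 41 - 35) = 6.
Homeowner 3: others sum to 19; max(0, 41 - 19) = 22.
Total collected = 9 + 6 + 22 = 37.

37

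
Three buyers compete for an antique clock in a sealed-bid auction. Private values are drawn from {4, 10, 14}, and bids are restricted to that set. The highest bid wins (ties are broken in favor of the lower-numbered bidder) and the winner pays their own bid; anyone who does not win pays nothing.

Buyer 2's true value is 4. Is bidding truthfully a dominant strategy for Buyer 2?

Check each profile of the others' bids and compare truth against every alternative bid.
Others bid (4, 4): truth gives 0, best alternative gives -6.
Others bid (4, 10): truth gives 0, best alternative gives -6.
Others bid (4, 14): truth gives 0, best alternative gives 0.
Others bid (10, 4): truth gives 0, best alternative gives 0.
Others bid (10, 10): truth gives 0, best alternative gives 0.
Others bid (10, 14): truth gives 0, best alternative gives 0.
(Remaining 3 profiles checked similarly; truth is weakly best in each.)
In every case the truthful bid is at least as good as any alternative, so it is a dominant strategy.

Yes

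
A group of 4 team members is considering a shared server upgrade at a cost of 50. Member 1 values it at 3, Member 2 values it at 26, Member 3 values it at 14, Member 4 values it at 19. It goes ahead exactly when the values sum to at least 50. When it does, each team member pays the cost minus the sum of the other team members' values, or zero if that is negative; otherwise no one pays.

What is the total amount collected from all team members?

23

Total value 62 ≥ cost 50, so it is built.
Member 1: others sum to 59; max(0, 50 - 59) = 0.
Member 2: others sum to 36; max(0, 50 - 36) = 14.
Member 3: others sum to 48; max(0, 50 - 48) = 2.
Member 4: others sum to 43; max(0, 50 - 43) = 7.
Total collected = 0 + 14 + 2 + 7 = 23.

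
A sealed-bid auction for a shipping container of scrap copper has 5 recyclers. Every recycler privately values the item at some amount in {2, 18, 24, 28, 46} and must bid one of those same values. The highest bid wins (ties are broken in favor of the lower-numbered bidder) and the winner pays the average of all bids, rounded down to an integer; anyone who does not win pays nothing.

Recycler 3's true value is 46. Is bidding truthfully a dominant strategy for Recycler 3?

Consider the case where Recycler 1 bids 2, Recycler 2 bids 2, Recycler 4 bids 2 and Recycler 5 bids 2.
Truthful bid 46: wins, pays 10, utility 46 - 10 = 36.
Bid 18 instead: wins, pays 5, utility 46 - 5 = 41.
Since 41 > 36, bidding 18 is strictly better here, so truthful bidding is not dominant.

No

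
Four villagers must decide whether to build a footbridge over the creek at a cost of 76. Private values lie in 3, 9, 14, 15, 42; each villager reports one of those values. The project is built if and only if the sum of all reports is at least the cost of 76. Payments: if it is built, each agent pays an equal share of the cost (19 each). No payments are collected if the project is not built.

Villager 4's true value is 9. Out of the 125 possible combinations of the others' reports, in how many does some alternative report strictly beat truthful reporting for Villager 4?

12

Others report (14, 14, 42): truth gives -10; report 3 gives 0 > -10. Violating.
Others report (14, 15, 42): truth gives -10; report 3 gives 0 > -10. Violating.
Others report (14, 42, 14): truth gives -10; report 3 gives 0 > -10. Violating.
Others report (14, 42, 15): truth gives -10; report 3 gives 0 > -10. Violating.
Others report (3, 3, 3): truth gives 0; no alternative beats it.
Others report (3, 3, 9): truth gives 0; no alternative beats it.
(Checking all 125 profiles: 12 have a profitable deviation, 113 do not.)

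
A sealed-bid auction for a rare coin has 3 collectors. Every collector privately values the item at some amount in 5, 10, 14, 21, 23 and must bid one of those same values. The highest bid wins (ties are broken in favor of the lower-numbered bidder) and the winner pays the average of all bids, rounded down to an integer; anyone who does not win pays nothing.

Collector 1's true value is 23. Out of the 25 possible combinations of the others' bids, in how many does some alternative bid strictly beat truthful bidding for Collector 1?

15

Others bid (5, 5): truth gives 12; bid 5 gives 18 > 12. Violating.
Others bid (5, 10): truth gives 11; bid 10 gives 15 > 11. Violating.
Others bid (5, 14): truth gives 9; bid 14 gives 12 > 9. Violating.
Others bid (5, 21): truth gives 7; bid 21 gives 8 > 7. Violating.
Others bid (5, 23): truth gives 6; no alternative beats it.
Others bid (10, 23): truth gives 5; no alternative beats it.
(Checking all 25 profiles: 15 have a profitable deviation, 10 do not.)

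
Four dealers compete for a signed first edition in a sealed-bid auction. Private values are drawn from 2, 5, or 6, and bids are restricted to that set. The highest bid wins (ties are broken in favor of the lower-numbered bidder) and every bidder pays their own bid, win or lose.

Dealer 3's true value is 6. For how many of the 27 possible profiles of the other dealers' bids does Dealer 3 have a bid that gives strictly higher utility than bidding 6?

17

Others bid (2, 2, 2): truth gives 0; bid 5 gives 1 > 0. Violating.
Others bid (2, 2, 5): truth gives 0; bid 5 gives 1 > 0. Violating.
Others bid (2, 6, 2): truth gives -6; bid 2 gives -2 > -6. Violating.
Others bid (2, 6, 5): truth gives -6; bid 2 gives -2 > -6. Violating.
Others bid (2, 2, 6): truth gives 0; no alternative beats it.
Others bid (2, 5, 2): truth gives 0; no alternative beats it.
(Checking all 27 profiles: 17 have a profitable deviation, 10 do not.)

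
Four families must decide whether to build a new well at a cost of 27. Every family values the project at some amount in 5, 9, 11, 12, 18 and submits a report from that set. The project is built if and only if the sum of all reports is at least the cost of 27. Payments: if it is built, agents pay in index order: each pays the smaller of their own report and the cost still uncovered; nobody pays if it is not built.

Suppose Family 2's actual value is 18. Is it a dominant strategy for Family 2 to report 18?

Consider the case where Family 1 reports 5, Family 3 reports 5 and Family 4 reports 5.
Truthful report 18: project built, pays 18, utility 18 - 18 = 0.
Report 12 instead: project built, pays 12, utility 18 - 12 = 6.
Since 6 > 0, reporting 12 is strictly better here, so truthful reporting is not dominant.

No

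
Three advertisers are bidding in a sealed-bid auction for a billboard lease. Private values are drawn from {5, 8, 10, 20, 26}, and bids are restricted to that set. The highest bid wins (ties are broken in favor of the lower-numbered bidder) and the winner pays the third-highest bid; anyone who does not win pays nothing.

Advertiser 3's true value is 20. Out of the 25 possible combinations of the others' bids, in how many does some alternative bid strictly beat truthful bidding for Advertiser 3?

6

Others bid (5, 20): truth gives 0; bid 26 gives 15 > 0. Violating.
Others bid (8, 20): truth gives 0; bid 26 gives 12 > 0. Violating.
Others bid (10, 20): truth gives 0; bid 26 gives 10 > 0. Violating.
Others bid (20, 5): truth gives 0; bid 26 gives 15 > 0. Violating.
Others bid (5, 5): truth gives 15; no alternative beats it.
Others bid (5, 8): truth gives 15; no alternative beats it.
(Checking all 25 profiles: 6 have a profitable deviation, 19 do not.)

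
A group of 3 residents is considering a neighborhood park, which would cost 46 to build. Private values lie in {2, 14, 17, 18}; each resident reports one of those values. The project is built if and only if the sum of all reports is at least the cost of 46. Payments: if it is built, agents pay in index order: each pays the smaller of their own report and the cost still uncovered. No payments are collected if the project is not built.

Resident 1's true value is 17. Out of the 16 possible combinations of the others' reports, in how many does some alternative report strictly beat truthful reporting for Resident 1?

6

Others report (14, 18): truth gives 0; report 14 gives 3 > 0. Violating.
Others report (17, 17): truth gives 0; report 14 gives 3 > 0. Violating.
Others report (17, 18): truth gives 0; report 14 gives 3 > 0. Violating.
Others report (18, 14): truth gives 0; report 14 gives 3 > 0. Violating.
Others report (2, 2): truth gives 0; no alternative beats it.
Others report (2, 14): truth gives 0; no alternative beats it.
(Checking all 16 profiles: 6 have a profitable deviation, 10 do not.)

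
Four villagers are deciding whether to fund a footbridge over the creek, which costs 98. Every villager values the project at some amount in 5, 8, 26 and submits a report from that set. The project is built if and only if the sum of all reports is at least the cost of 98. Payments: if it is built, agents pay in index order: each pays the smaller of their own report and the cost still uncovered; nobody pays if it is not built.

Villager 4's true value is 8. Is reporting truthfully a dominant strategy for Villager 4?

Yes

Check each profile of the others' reports and compare truth against every alternative report.
Others report (5, 5, 5): truth gives 0, best alternative gives 0.
Others report (5, 5, 8): truth gives 0, best alternative gives 0.
Others report (5, 5, 26): truth gives 0, best alternative gives 0.
Others report (5, 8, 5): truth gives 0, best alternative gives 0.
Others report (5, 8, 8): truth gives 0, best alternative gives 0.
Others report (5, 8, 26): truth gives 0, best alternative gives 0.
(Remaining 21 profiles checked similarly; truth is weakly best in each.)
In every case the truthful report is at least as good as any alternative, so it is a dominant strategy.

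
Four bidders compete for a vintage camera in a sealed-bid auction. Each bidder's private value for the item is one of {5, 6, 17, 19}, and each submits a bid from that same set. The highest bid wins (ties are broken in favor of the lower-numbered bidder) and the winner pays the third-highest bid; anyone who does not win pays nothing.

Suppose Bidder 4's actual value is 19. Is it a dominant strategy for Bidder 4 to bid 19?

Check each profile of the others' bids and compare truth against every alternative bid.
Others bid (5, 5, 17): truth gives 14, best alternative gives 0.
Others bid (5, 17, 5): truth gives 14, best alternative gives 0.
Others bid (17, 5, 5): truth gives 14, best alternative gives 0.
Others bid (5, 6, 17): truth gives 13, best alternative gives 0.
Others bid (5, 17, 6): truth gives 13, best alternative gives 0.
Others bid (6, 5, 17): truth gives 13, best alternative gives 0.
(Remaining 58 profiles checked similarly; truth is weakly best in each.)
In every case the truthful bid is at least as good as any alternative, so it is a dominant strategy.

Yes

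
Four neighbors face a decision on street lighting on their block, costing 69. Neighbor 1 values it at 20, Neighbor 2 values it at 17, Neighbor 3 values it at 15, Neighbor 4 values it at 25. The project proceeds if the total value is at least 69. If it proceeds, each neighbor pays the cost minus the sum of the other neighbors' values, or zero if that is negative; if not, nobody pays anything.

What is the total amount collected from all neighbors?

Total value 77 ≥ cost 69, so it is built.
Neighbor 1: others sum to 57; max(0, 69 - 57) = 12.
Neighbor 2: others sum to 60; max(0, 69 - 60) = 9.
Neighbor 3: others sum to 62; max(0, 69 - 62) = 7.
Neighbor 4: others sum to 52; max(0, 69 - 52) = 17.
Total collected = 12 + 9 + 7 + 17 = 45.

45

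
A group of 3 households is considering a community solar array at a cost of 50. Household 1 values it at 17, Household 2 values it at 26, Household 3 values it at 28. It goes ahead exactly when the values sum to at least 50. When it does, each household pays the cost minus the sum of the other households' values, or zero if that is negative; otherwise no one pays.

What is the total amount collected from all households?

Total value 71 ≥ cost 50, so it is built.
Household 1: others sum to 54; max(0, 50 - 54) = 0.
Household 2: others sum to 45; max(0, 50 - 45) = 5.
Household 3: others sum to 43; max(0, 50 - 43) = 7.
Total collected = 0 + 5 + 7 = 12.

12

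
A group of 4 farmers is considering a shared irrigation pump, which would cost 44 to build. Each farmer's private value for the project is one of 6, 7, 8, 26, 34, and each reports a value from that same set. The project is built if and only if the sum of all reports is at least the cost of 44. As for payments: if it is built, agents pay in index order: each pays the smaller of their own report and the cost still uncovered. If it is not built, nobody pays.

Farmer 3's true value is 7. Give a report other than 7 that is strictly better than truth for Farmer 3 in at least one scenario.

6

Suppose Farmer 1 reports 6, Farmer 2 reports 6 and Farmer 4 reports 26.
Report 7: project built, pays 7, utility 7 - 7 = 0.
Report 6: project built, pays 6, utility 7 - 6 = 1.
So reporting 6 beats truth here (1 > 0).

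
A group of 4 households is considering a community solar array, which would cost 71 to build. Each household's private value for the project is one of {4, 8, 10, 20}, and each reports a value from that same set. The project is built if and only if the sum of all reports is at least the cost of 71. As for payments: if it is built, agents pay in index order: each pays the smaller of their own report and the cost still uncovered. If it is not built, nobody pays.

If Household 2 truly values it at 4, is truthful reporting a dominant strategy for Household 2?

Yes

Check each profile of the others' reports and compare truth against every alternative report.
Others report (4, 4, 4): truth gives 0, best alternative gives 0.
Others report (4, 4, 8): truth gives 0, best alternative gives 0.
Others report (4, 4, 10): truth gives 0, best alternative gives 0.
Others report (4, 4, 20): truth gives 0, best alternative gives 0.
Others report (4, 8, 4): truth gives 0, best alternative gives 0.
Others report (4, 8, 8): truth gives 0, best alternative gives 0.
(Remaining 58 profiles checked similarly; truth is weakly best in each.)
In every case the truthful report is at least as good as any alternative, so it is a dominant strategy.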